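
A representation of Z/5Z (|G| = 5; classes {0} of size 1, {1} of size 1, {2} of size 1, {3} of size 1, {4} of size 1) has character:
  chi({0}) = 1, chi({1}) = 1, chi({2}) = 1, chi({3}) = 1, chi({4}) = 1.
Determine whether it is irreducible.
Irreducible: <chi, chi> = 1.

Working: <chi, chi> = (1/|G|) sum_C |C| * |chi(C)|^2 = (1/5)[1*|1|^2 + 1*|1|^2 + 1*|1|^2 + 1*|1|^2 + 1*|1|^2]
  = (1/5)[(1) + (1) + (1) + (1) + (1)] = 5/5 = 1.
(Exp terms are combined using exp(i*s)*conj(exp(i*t)) = exp(i*(s-t)), and sums of them are collapsed using the identity that for every m > 1 the m distinct m-th roots of unity sum to 0, e.g. 1 + exp(2*I*pi/3) + exp(-2*I*pi/3) = 0.)
A character is irreducible iff <chi, chi> = 1, so this representation is irreducible.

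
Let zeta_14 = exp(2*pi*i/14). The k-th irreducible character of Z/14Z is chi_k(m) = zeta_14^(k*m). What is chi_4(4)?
chi_4(4) = zeta_14^16 = exp(2*I*pi/7)

Proof sketch: chi_4(4) = zeta_14^(4*4) = zeta_14^16. Since zeta_14^14 = 1, this equals zeta_14^2 = exp(2*pi*i*2/14) = exp(2*I*pi/7).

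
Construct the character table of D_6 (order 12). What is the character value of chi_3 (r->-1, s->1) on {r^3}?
Conjugacy classes: {e} of size 1, {r^3} of size 1, {r^1, r^5} of size 2, {r^2, r^4} of size 2, {s, sr^2, ...} of size 3, {sr, sr^3, ...} of size 3.
Character table:
  irrep \ class              {e} (size 1)  {r^3} (size 1)  {r^1, r^5} (size 2)  {r^2, r^4} (size 2)  {s, sr^2, ...} (size 3)  {sr, sr^3, ...} (size 3)
  chi_1 (triv)               1             1               1                    1                    1                        1                       
  chi_2 (sign: r->1, s->-1)  1             1               1                    1                    -1                       -1                      
  chi_3 (r->-1, s->1)        1             -1              -1                   1                    1                        -1                      
  chi_4 (r->-1, s->-1)       1             -1              -1                   1                    -1                       1                       
  chi_5 (2d, j=1)            2             -2              1                    -1                   0                        0                       
  chi_6 (2d, j=2)            2             2               -1                   -1                   0                        0                       

Spot check: chi_3 (r->-1, s->1) on {r^3} = -1.

Why: D_6 has order 2*6 = 12 with 6 conjugacy classes, hence 6 irreducibles. Sum of squared dims 1 + 1 + 1 + 1 + 4 + 4 = 12 = |G|. Linear characters come from the abelianisation; the 2-dimensional irreps have character r^k -> 2*cos(2*pi*j*k/6), reflections -> 0.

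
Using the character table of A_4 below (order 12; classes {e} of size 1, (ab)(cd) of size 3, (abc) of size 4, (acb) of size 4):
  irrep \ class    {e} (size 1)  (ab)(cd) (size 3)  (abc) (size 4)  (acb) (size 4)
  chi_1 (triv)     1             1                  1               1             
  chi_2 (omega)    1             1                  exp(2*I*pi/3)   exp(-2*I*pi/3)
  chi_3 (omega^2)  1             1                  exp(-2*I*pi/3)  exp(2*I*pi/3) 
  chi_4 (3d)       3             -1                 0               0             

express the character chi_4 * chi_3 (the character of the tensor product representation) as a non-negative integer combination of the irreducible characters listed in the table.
chi_4 tensor chi_3 = chi_4 (all other irreducibles have multiplicity 0).

Justification: The character of a tensor product is the pointwise product (chi_4 * chi_3)(C) = chi_4(C) * chi_3(C):
  {e}: (3)*(1), (ab)(cd): (-1)*(1), (abc): (0)*(exp(-2*I*pi/3)), (acb): (0)*(exp(2*I*pi/3))
so (chi_4 * chi_3) takes values
  {e} -> 3, (ab)(cd) -> -1, (abc) -> 0, (acb) -> 0.
Now take the inner product of this character with each irreducible chi from the table, <chi_4*chi_3, chi> = (1/12) sum_C |C| (chi_4*chi_3)(C) conj(chi(C)):
  <chi_4*chi_3, chi_1> = (1/12)[1*(3)*conj(1) + 3*(-1)*conj(1) + 4*(0)*conj(1) + 4*(0)*conj(1)]
      = (1/12)[(3) + (-3) + (0) + (0)] = 0/12 = 0
  <chi_4*chi_3, chi_2> = (1/12)[1*(3)*conj(1) + 3*(-1)*conj(1) + 4*(0)*conj(exp(2*I*pi/3)) + 4*(0)*conj(exp(-2*I*pi/3))]
      = (1/12)[(3) + (-3) + (0) + (0)] = 0/12 = 0
  <chi_4*chi_3, chi_3> = (1/12)[1*(3)*conj(1) + 3*(-1)*conj(1) + 4*(0)*conj(exp(-2*I*pi/3)) + 4*(0)*conj(exp(2*I*pi/3))]
      = (1/12)[(3) + (-3) + (0) + (0)] = 0/12 = 0
  <chi_4*chi_3, chi_4> = (1/12)[1*(3)*conj(3) + 3*(-1)*conj(-1) + 4*(0)*conj(0) + 4*(0)*conj(0)]
      = (1/12)[(9) + (3) + (0) + (0)] = 12/12 = 1
(Exp terms are combined using exp(i*s)*conj(exp(i*t)) = exp(i*(s-t)), and sums of them are collapsed using the identity that for every m > 1 the m distinct m-th roots of unity sum to 0, e.g. 1 + exp(2*I*pi/3) + exp(-2*I*pi/3) = 0.)
Hence the multiplicities are chi_4: 1. Dimension check: dim(chi_4)*dim(chi_3) = 3*1 = 3 and sum (mult * dim) = 1*3 = 3.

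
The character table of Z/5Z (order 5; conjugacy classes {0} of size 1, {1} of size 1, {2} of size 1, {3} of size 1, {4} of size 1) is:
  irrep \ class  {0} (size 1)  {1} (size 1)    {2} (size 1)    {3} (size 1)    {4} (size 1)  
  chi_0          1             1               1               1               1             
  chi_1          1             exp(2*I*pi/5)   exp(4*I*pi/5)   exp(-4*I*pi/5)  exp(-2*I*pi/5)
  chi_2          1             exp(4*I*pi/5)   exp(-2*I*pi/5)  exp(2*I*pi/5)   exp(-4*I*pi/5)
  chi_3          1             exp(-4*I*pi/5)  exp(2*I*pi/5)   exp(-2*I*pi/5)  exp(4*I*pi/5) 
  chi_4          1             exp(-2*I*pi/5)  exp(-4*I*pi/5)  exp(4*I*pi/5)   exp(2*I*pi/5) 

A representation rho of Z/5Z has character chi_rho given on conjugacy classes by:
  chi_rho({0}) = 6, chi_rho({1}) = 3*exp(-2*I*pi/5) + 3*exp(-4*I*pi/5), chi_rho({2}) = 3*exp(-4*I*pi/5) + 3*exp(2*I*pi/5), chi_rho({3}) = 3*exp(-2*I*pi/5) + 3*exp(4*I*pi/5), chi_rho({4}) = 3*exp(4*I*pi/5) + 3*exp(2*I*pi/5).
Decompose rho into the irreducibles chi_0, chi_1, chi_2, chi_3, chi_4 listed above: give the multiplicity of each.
Multiplicities: chi_0: 0, chi_1: 0, chi_2: 0, chi_3: 3, chi_4: 3.

Proof sketch: Use <chi_rho, chi> = (1/|G|) sum_C |C| * chi_rho(C) * conj(chi(C)) with |G| = 5 for each irreducible chi in the table:
  <chi_rho, chi_0> = (1/5)[1*(6)*conj(1) + 1*(3*exp(-2*I*pi/5) + 3*exp(-4*I*pi/5))*conj(1) + 1*(3*exp(-4*I*pi/5) + 3*exp(2*I*pi/5))*conj(1) + 1*(3*exp(-2*I*pi/5) + 3*exp(4*I*pi/5))*conj(1) + 1*(3*exp(4*I*pi/5) + 3*exp(2*I*pi/5))*conj(1)]
      = (1/5)[(6) + (3*exp(-2*I*pi/5) + 3*exp(-4*I*pi/5)) + (3*exp(-4*I*pi/5) + 3*exp(2*I*pi/5)) + (3*exp(-2*I*pi/5) + 3*exp(4*I*pi/5)) + (3*exp(4*I*pi/5) + 3*exp(2*I*pi/5))] = 0/5 = 0
  <chi_rho, chi_1> = (1/5)[1*(6)*conj(1) + 1*(3*exp(-2*I*pi/5) + 3*exp(-4*I*pi/5))*conj(exp(2*I*pi/5)) + 1*(3*exp(-4*I*pi/5) + 3*exp(2*I*pi/5))*conj(exp(4*I*pi/5)) + 1*(3*exp(-2*I*pi/5) + 3*exp(4*I*pi/5))*conj(exp(-4*I*pi/5)) + 1*(3*exp(4*I*pi/5) + 3*exp(2*I*pi/5))*conj(exp(-2*I*pi/5))]
      = (1/5)[(6) + (3*exp(-4*I*pi/5) + 3*exp(4*I*pi/5)) + (3*exp(-2*I*pi/5) + 3*exp(2*I*pi/5)) + (3*exp(-2*I*pi/5) + 3*exp(2*I*pi/5)) + (3*exp(-4*I*pi/5) + 3*exp(4*I*pi/5))] = 0/5 = 0
  <chi_rho, chi_2> = (1/5)[1*(6)*conj(1) + 1*(3*exp(-2*I*pi/5) + 3*exp(-4*I*pi/5))*conj(exp(4*I*pi/5)) + 1*(3*exp(-4*I*pi/5) + 3*exp(2*I*pi/5))*conj(exp(-2*I*pi/5)) + 1*(3*exp(-2*I*pi/5) + 3*exp(4*I*pi/5))*conj(exp(2*I*pi/5)) + 1*(3*exp(4*I*pi/5) + 3*exp(2*I*pi/5))*conj(exp(-4*I*pi/5))]
      = (1/5)[(6) + (3*exp(4*I*pi/5) + 3*exp(2*I*pi/5)) + (3*exp(-2*I*pi/5) + 3*exp(4*I*pi/5)) + (3*exp(-4*I*pi/5) + 3*exp(2*I*pi/5)) + (3*exp(-2*I*pi/5) + 3*exp(-4*I*pi/5))] = 0/5 = 0
  <chi_rho, chi_3> = (1/5)[1*(6)*conj(1) + 1*(3*exp(-2*I*pi/5) + 3*exp(-4*I*pi/5))*conj(exp(-4*I*pi/5)) + 1*(3*exp(-4*I*pi/5) + 3*exp(2*I*pi/5))*conj(exp(2*I*pi/5)) + 1*(3*exp(-2*I*pi/5) + 3*exp(4*I*pi/5))*conj(exp(-2*I*pi/5)) + 1*(3*exp(4*I*pi/5) + 3*exp(2*I*pi/5))*conj(exp(4*I*pi/5))]
      = (1/5)[(6) + (3 + 3*exp(2*I*pi/5)) + (3 + 3*exp(4*I*pi/5)) + (3 + 3*exp(-4*I*pi/5)) + (3 + 3*exp(-2*I*pi/5))] = 15/5 = 3
  <chi_rho, chi_4> = (1/5)[1*(6)*conj(1) + 1*(3*exp(-2*I*pi/5) + 3*exp(-4*I*pi/5))*conj(exp(-2*I*pi/5)) + 1*(3*exp(-4*I*pi/5) + 3*exp(2*I*pi/5))*conj(exp(-4*I*pi/5)) + 1*(3*exp(-2*I*pi/5) + 3*exp(4*I*pi/5))*conj(exp(4*I*pi/5)) + 1*(3*exp(4*I*pi/5) + 3*exp(2*I*pi/5))*conj(exp(2*I*pi/5))]
      = (1/5)[(6) + (3 + 3*exp(-2*I*pi/5)) + (3 + 3*exp(-4*I*pi/5)) + (3 + 3*exp(4*I*pi/5)) + (3 + 3*exp(2*I*pi/5))] = 15/5 = 3
(Exp terms are combined using exp(i*s)*conj(exp(i*t)) = exp(i*(s-t)), and sums of them are collapsed using the identity that for every m > 1 the m distinct m-th roots of unity sum to 0, e.g. 1 + exp(2*I*pi/3) + exp(-2*I*pi/3) = 0.)
Dimension check: dim(rho) = sum (mult * dim) = 0*1 + 0*1 + 0*1 + 3*1 + 3*1 = 6 = chi_rho(e) = 6.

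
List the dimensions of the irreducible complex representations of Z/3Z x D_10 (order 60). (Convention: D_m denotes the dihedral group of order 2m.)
Dimensions: 1, 1, 1, 1, 1, 1, 1, 1, 1, 1, 1, 1, 2, 2, 2, 2, 2, 2, 2, 2, 2, 2, 2, 2

Justification: There are 24 irreducibles (= number of conjugacy classes). Their dimensions d_i satisfy sum d_i^2 = |G| = 60: 1 + 1 + 1 + 1 + 1 + 1 + 1 + 1 + 1 + 1 + 1 + 1 + 4 + 4 + 4 + 4 + 4 + 4 + 4 + 4 + 4 + 4 + 4 + 4 = 60. (For the product with Z/3Z: each of the 3 1-dim characters of Z/3Z tensors with each irrep of D_10, giving 3 copies of each D_10-dimension.)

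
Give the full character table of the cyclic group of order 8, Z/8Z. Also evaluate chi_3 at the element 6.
Character table of Z/8Z (irreps indexed chi_0,...,chi_7 with chi_k(m) = zeta_8^(k*m), zeta_8 = exp(2*pi*i/8)):
  irrep \ class  {0} (size 1)  {1} (size 1)    {2} (size 1)  {3} (size 1)    {4} (size 1)  {5} (size 1)    {6} (size 1)  {7} (size 1)  
  chi_0          1             1               1             1               1             1               1             1             
  chi_1          1             exp(I*pi/4)     I             exp(3*I*pi/4)   -1            exp(-3*I*pi/4)  -I            exp(-I*pi/4)  
  chi_2          1             I               -1            -I              1             I               -1            -I            
  chi_3          1             exp(3*I*pi/4)   -I            exp(I*pi/4)     -1            exp(-I*pi/4)    I             exp(-3*I*pi/4)
  chi_4          1             -1              1             -1              1             -1              1             -1            
  chi_5          1             exp(-3*I*pi/4)  I             exp(-I*pi/4)    -1            exp(I*pi/4)     -I            exp(3*I*pi/4) 
  chi_6          1             -I              -1            I               1             -I              -1            I             
  chi_7          1             exp(-I*pi/4)    -I            exp(-3*I*pi/4)  -1            exp(3*I*pi/4)   I             exp(I*pi/4)   

Spot check: chi_3(6) = zeta_8^(3*6) = zeta_8^18 = I.

Justification: Z/8Z is abelian, so all 8 irreducible complex representations are 1-dimensional. They are given by chi_k(m) = zeta_8^(k*m) for k = 0,...,7. Row orthogonality: sum_m chi_k(m) conj(chi_l(m)) = 8 * [k = l].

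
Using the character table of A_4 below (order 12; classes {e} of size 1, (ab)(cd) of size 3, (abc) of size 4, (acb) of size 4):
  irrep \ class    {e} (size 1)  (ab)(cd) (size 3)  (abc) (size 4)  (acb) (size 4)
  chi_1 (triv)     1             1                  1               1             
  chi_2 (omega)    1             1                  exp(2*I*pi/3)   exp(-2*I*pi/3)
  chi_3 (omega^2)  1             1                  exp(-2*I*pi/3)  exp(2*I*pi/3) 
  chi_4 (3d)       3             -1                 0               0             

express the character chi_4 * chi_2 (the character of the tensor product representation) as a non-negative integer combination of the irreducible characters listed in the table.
chi_4 tensor chi_2 = chi_4 (all other irreducibles have multiplicity 0).

Derivation: The character of a tensor product is the pointwise product (chi_4 * chi_2)(C) = chi_4(C) * chi_2(C):
  {e}: (3)*(1), (ab)(cd): (-1)*(1), (abc): (0)*(exp(2*I*pi/3)), (acb): (0)*(exp(-2*I*pi/3))
so (chi_4 * chi_2) takes values
  {e} -> 3, (ab)(cd) -> -1, (abc) -> 0, (acb) -> 0.
Now take the inner product of this character with each irreducible chi from the table, <chi_4*chi_2, chi> = (1/12) sum_C |C| (chi_4*chi_2)(C) conj(chi(C)):
  <chi_4*chi_2, chi_1> = (1/12)[1*(3)*conj(1) + 3*(-1)*conj(1) + 4*(0)*conj(1) + 4*(0)*conj(1)]
      = (1/12)[(3) + (-3) + (0) + (0)] = 0/12 = 0
  <chi_4*chi_2, chi_2> = (1/12)[1*(3)*conj(1) + 3*(-1)*conj(1) + 4*(0)*conj(exp(2*I*pi/3)) + 4*(0)*conj(exp(-2*I*pi/3))]
      = (1/12)[(3) + (-3) + (0) + (0)] = 0/12 = 0
  <chi_4*chi_2, chi_3> = (1/12)[1*(3)*conj(1) + 3*(-1)*conj(1) + 4*(0)*conj(exp(-2*I*pi/3)) + 4*(0)*conj(exp(2*I*pi/3))]
      = (1/12)[(3) + (-3) + (0) + (0)] = 0/12 = 0
  <chi_4*chi_2, chi_4> = (1/12)[1*(3)*conj(3) + 3*(-1)*conj(-1) + 4*(0)*conj(0) + 4*(0)*conj(0)]
      = (1/12)[(9) + (3) + (0) + (0)] = 12/12 = 1
(Exp terms are combined using exp(i*s)*conj(exp(i*t)) = exp(i*(s-t)), and sums of them are collapsed using the identity that for every m > 1 the m distinct m-th roots of unity sum to 0, e.g. 1 + exp(2*I*pi/3) + exp(-2*I*pi/3) = 0.)
Hence the multiplicities are chi_4: 1. Dimension check: dim(chi_4)*dim(chi_2) = 3*1 = 3 and sum (mult * dim) = 1*3 = 3.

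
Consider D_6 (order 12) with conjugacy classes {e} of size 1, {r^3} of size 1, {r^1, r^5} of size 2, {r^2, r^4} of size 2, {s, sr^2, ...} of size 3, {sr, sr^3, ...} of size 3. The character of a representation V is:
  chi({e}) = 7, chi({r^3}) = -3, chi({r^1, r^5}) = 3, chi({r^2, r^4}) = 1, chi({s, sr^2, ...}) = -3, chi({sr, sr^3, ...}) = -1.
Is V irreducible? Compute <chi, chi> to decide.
Not irreducible (reducible): <chi, chi> = 9 > 1.

Argument: <chi, chi> = (1/|G|) sum_C |C| * |chi(C)|^2 = (1/12)[1*|7|^2 + 1*|-3|^2 + 2*|3|^2 + 2*|1|^2 + 3*|-3|^2 + 3*|-1|^2]
  = (1/12)[(49) + (9) + (18) + (2) + (27) + (3)] = 108/12 = 9.
A character is irreducible iff <chi, chi> = 1, so this representation is reducible.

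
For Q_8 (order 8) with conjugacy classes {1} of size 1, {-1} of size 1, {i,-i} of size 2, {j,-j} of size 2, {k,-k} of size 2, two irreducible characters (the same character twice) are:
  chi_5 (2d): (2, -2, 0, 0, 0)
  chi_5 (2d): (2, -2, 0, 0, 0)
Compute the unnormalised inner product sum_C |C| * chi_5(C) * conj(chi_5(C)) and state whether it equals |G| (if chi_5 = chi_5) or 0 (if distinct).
Sum = 8 = |G| = 8; so <chi_5, chi_5> = 1 (norm-1 confirms irreducibility).

Why: Compute term by term over conjugacy classes (|C| * chi_5(C) * conj(chi_5(C))):
  1*(2)*conj(2) + 1*(-2)*conj(-2) + 2*(0)*conj(0) + 2*(0)*conj(0) + 2*(0)*conj(0)
  = (4) + (4) + (0) + (0) + (0)
  = 8.
Dividing by |G| = 8 gives 8/8 = 1, matching the row-orthogonality relation <chi_5, chi_5> = [chi_5 = chi_5].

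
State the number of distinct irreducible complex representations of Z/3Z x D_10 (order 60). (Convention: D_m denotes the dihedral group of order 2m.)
24

Details: The number of irreducible complex representations of a finite group equals its number of conjugacy classes. For a direct product, #classes(G x H) = #classes(G) * #classes(H). Z/3Z has 3 classes (abelian), D_10 has 8 classes, so 3 * 8 = 24, so Z/3Z x D_10 (order 60) has exactly 24 irreducible complex representations.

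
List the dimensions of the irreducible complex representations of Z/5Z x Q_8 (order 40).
Dimensions: 1, 1, 1, 1, 1, 1, 1, 1, 1, 1, 1, 1, 1, 1, 1, 1, 1, 1, 1, 1, 2, 2, 2, 2, 2

Argument: There are 25 irreducibles (= number of conjugacy classes). Their dimensions d_i satisfy sum d_i^2 = |G| = 40: 1 + 1 + 1 + 1 + 1 + 1 + 1 + 1 + 1 + 1 + 1 + 1 + 1 + 1 + 1 + 1 + 1 + 1 + 1 + 1 + 4 + 4 + 4 + 4 + 4 = 40. (For the product with Z/5Z: each of the 5 1-dim characters of Z/5Z tensors with each irrep of Q_8, giving 5 copies of each Q_8-dimension.)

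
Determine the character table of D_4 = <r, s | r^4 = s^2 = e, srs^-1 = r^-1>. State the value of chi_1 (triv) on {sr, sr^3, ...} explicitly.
Conjugacy classes: {e} of size 1, {r^2} of size 1, {r^1, r^3} of size 2, {s, sr^2, ...} of size 2, {sr, sr^3, ...} of size 2.
Character table:
  irrep \ class              {e} (size 1)  {r^2} (size 1)  {r^1, r^3} (size 2)  {s, sr^2, ...} (size 2)  {sr, sr^3, ...} (size 2)
  chi_1 (triv)               1             1               1                    1                        1                       
  chi_2 (sign: r->1, s->-1)  1             1               1                    -1                       -1                      
  chi_3 (r->-1, s->1)        1             1               -1                   1                        -1                      
  chi_4 (r->-1, s->-1)       1             1               -1                   -1                       1                       
  chi_5 (2d, j=1)            2             -2              0                    0                        0                       

Spot check: chi_1 (triv) on {sr, sr^3, ...} = 1.

Solution. D_4 has order 2*4 = 8 with 5 conjugacy classes, hence 5 irreducibles. Sum of squared dims 1 + 1 + 1 + 1 + 4 = 8 = |G|. Linear characters come from the abelianisation; the 2-dimensional irreps have character r^k -> 2*cos(2*pi*j*k/4), reflections -> 0.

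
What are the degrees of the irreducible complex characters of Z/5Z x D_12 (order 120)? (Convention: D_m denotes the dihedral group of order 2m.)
Dimensions: 1, 1, 1, 1, 1, 1, 1, 1, 1, 1, 1, 1, 1, 1, 1, 1, 1, 1, 1, 1, 2, 2, 2, 2, 2, 2, 2, 2, 2, 2, 2, 2, 2, 2, 2, 2, 2, 2, 2, 2, 2, 2, 2, 2, 2

Why: There are 45 irreducibles (= number of conjugacy classes). Their dimensions d_i satisfy sum d_i^2 = |G| = 120: 1 + 1 + 1 + 1 + 1 + 1 + 1 + 1 + 1 + 1 + 1 + 1 + 1 + 1 + 1 + 1 + 1 + 1 + 1 + 1 + 4 + 4 + 4 + 4 + 4 + 4 + 4 + 4 + 4 + 4 + 4 + 4 + 4 + 4 + 4 + 4 + 4 + 4 + 4 + 4 + 4 + 4 + 4 + 4 + 4 = 120. (For the product with Z/5Z: each of the 5 1-dim characters of Z/5Z tensors with each irrep of D_12, giving 5 copies of each D_12-dimension.)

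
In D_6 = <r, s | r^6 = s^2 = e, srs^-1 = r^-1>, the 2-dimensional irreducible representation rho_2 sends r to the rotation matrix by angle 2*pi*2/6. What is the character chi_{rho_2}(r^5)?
chi_{rho_2}(r^5) = 2*cos(2*pi*2*5/6) = -1

Derivation: rho_2(r^5) is rotation by angle 2*pi*2*5/6, whose trace is 2*cos(2*pi*2*5/6) = -1.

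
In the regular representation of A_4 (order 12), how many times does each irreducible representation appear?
Each irreducible V_i of dimension d_i appears with multiplicity d_i, i.e. rho_reg = (direct sum over all irreducibles V_i) d_i V_i. The irreducible dimensions for A_4 are 1, 1, 1, 3: 3 irreducibles of dimension 1, each with multiplicity 1; 1 irreducible of dimension 3, with multiplicity 3. Total dimension 3*1*1 + 1*3*3 = 12 = |G|.

Derivation: General theorem: in the regular representation of a finite group G, each irreducible appears with multiplicity equal to its dimension. Check: dim(rho_reg) = sum d_i^2 = 1 + 1 + 1 + 9 = 12 = |G|.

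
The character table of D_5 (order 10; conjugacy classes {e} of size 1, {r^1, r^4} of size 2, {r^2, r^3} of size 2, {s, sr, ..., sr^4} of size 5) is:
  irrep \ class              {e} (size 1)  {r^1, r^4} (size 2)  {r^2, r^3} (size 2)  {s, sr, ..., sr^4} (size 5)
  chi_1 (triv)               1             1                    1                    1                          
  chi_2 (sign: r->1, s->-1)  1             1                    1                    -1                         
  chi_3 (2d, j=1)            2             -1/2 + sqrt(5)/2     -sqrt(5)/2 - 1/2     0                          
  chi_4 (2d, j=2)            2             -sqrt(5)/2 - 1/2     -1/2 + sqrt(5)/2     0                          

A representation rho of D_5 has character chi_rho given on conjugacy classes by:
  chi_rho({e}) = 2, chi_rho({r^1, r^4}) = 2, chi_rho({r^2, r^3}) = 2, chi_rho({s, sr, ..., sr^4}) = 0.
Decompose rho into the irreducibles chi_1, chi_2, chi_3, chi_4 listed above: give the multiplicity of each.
Multiplicities: chi_1: 1, chi_2: 1, chi_3: 0, chi_4: 0.

Use <chi_rho, chi> = (1/|G|) sum_C |C| * chi_rho(C) * conj(chi(C)) with |G| = 10 for each irreducible chi in the table:
  <chi_rho, chi_1> = (1/10)[1*(2)*conj(1) + 2*(2)*conj(1) + 2*(2)*conj(1) + 5*(0)*conj(1)]
      = (1/10)[(2) + (4) + (4) + (0)] = 10/10 = 1
  <chi_rho, chi_2> = (1/10)[1*(2)*conj(1) + 2*(2)*conj(1) + 2*(2)*conj(1) + 5*(0)*conj(-1)]
      = (1/10)[(2) + (4) + (4) + (0)] = 10/10 = 1
  <chi_rho, chi_3> = (1/10)[1*(2)*conj(2) + 2*(2)*conj(-1/2 + sqrt(5)/2) + 2*(2)*conj(-sqrt(5)/2 - 1/2) + 5*(0)*conj(0)]
      = (1/10)[(4) + (-2 + 2*sqrt(5)) + (-2*sqrt(5) - 2) + (0)] = 0/10 = 0
  <chi_rho, chi_4> = (1/10)[1*(2)*conj(2) + 2*(2)*conj(-sqrt(5)/2 - 1/2) + 2*(2)*conj(-1/2 + sqrt(5)/2) + 5*(0)*conj(0)]
      = (1/10)[(4) + (-2*sqrt(5) - 2) + (-2 + 2*sqrt(5)) + (0)] = 0/10 = 0
Dimension check: dim(rho) = sum (mult * dim) = 1*1 + 1*1 + 0*2 + 0*2 = 2 = chi_rho(e) = 2.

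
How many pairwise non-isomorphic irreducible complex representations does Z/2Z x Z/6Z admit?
12

Working: The number of irreducible complex representations of a finite group equals its number of conjugacy classes. Z/2Z x Z/6Z is abelian of order 12, so every element is its own conjugacy class: 12 classes, so Z/2Z x Z/6Z (order 12) has exactly 12 irreducible complex representations.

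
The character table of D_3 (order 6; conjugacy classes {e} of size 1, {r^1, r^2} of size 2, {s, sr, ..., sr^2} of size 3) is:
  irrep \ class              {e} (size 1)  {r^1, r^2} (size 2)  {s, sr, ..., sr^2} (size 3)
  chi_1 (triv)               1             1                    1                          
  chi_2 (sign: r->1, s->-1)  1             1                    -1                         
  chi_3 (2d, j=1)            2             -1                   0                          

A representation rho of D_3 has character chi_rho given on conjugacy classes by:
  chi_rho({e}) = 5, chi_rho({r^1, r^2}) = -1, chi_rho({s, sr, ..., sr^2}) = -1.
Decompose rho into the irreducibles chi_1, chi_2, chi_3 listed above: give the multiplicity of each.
Multiplicities: chi_1: 0, chi_2: 1, chi_3: 2.

Explanation: Use <chi_rho, chi> = (1/|G|) sum_C |C| * chi_rho(C) * conj(chi(C)) with |G| = 6 for each irreducible chi in the table:
  <chi_rho, chi_1> = (1/6)[1*(5)*conj(1) + 2*(-1)*conj(1) + 3*(-1)*conj(1)]
      = (1/6)[(5) + (-2) + (-3)] = 0/6 = 0
  <chi_rho, chi_2> = (1/6)[1*(5)*conj(1) + 2*(-1)*conj(1) + 3*(-1)*conj(-1)]
      = (1/6)[(5) + (-2) + (3)] = 6/6 = 1
  <chi_rho, chi_3> = (1/6)[1*(5)*conj(2) + 2*(-1)*conj(-1) + 3*(-1)*conj(0)]
      = (1/6)[(10) + (2) + (0)] = 12/6 = 2
Dimension check: dim(rho) = sum (mult * dim) = 0*1 + 1*1 + 2*2 = 5 = chi_rho(e) = 5.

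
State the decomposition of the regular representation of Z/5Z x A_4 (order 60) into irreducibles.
Each irreducible V_i of dimension d_i appears with multiplicity d_i, i.e. rho_reg = (direct sum over all irreducibles V_i) d_i V_i. The irreducible dimensions for Z/5Z x A_4 are 1, 1, 1, 1, 1, 1, 1, 1, 1, 1, 1, 1, 1, 1, 1, 3, 3, 3, 3, 3: 15 irreducibles of dimension 1, each with multiplicity 1; 5 irreducibles of dimension 3, each with multiplicity 3. Total dimension 15*1*1 + 5*3*3 = 60 = |G|.

Details: General theorem: in the regular representation of a finite group G, each irreducible appears with multiplicity equal to its dimension. Check: dim(rho_reg) = sum d_i^2 = 1 + 1 + 1 + 1 + 1 + 1 + 1 + 1 + 1 + 1 + 1 + 1 + 1 + 1 + 1 + 9 + 9 + 9 + 9 + 9 = 60 = |G|.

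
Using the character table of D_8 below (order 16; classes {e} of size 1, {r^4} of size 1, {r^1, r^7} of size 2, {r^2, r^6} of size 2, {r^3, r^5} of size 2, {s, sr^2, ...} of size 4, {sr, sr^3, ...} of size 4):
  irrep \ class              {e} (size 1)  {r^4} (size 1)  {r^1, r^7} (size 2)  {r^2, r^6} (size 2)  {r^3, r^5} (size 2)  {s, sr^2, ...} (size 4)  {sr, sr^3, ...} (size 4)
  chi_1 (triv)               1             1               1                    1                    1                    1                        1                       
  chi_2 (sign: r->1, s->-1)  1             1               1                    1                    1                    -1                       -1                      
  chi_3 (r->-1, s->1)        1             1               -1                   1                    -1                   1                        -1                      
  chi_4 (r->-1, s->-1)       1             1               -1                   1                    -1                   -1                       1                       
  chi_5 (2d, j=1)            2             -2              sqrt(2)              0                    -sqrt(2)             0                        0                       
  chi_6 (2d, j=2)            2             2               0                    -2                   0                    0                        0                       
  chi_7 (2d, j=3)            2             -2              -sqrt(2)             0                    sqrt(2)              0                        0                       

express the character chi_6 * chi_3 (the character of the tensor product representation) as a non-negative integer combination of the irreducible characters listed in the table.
chi_6 tensor chi_3 = chi_6 (all other irreducibles have multiplicity 0).

Reasoning: The character of a tensor product is the pointwise product (chi_6 * chi_3)(C) = chi_6(C) * chi_3(C):
  {e}: (2)*(1), {r^4}: (2)*(1), {r^1, r^7}: (0)*(-1), {r^2, r^6}: (-2)*(1), {r^3, r^5}: (0)*(-1), {s, sr^2, ...}: (0)*(1), {sr, sr^3, ...}: (0)*(-1)
so (chi_6 * chi_3) takes values
  {e} -> 2, {r^4} -> 2, {r^1, r^7} -> 0, {r^2, r^6} -> -2, {r^3, r^5} -> 0, {s, sr^2, ...} -> 0, {sr, sr^3, ...} -> 0.
Now take the inner product of this character with each irreducible chi from the table, <chi_6*chi_3, chi> = (1/16) sum_C |C| (chi_6*chi_3)(C) conj(chi(C)):
  <chi_6*chi_3, chi_1> = (1/16)[1*(2)*conj(1) + 1*(2)*conj(1) + 2*(0)*conj(1) + 2*(-2)*conj(1) + 2*(0)*conj(1) + 4*(0)*conj(1) + 4*(0)*conj(1)]
      = (1/16)[(2) + (2) + (0) + (-4) + (0) + (0) + (0)] = 0/16 = 0
  <chi_6*chi_3, chi_2> = (1/16)[1*(2)*conj(1) + 1*(2)*conj(1) + 2*(0)*conj(1) + 2*(-2)*conj(1) + 2*(0)*conj(1) + 4*(0)*conj(-1) + 4*(0)*conj(-1)]
      = (1/16)[(2) + (2) + (0) + (-4) + (0) + (0) + (0)] = 0/16 = 0
  <chi_6*chi_3, chi_3> = (1/16)[1*(2)*conj(1) + 1*(2)*conj(1) + 2*(0)*conj(-1) + 2*(-2)*conj(1) + 2*(0)*conj(-1) + 4*(0)*conj(1) + 4*(0)*conj(-1)]
      = (1/16)[(2) + (2) + (0) + (-4) + (0) + (0) + (0)] = 0/16 = 0
  <chi_6*chi_3, chi_4> = (1/16)[1*(2)*conj(1) + 1*(2)*conj(1) + 2*(0)*conj(-1) + 2*(-2)*conj(1) + 2*(0)*conj(-1) + 4*(0)*conj(-1) + 4*(0)*conj(1)]
      = (1/16)[(2) + (2) + (0) + (-4) + (0) + (0) + (0)] = 0/16 = 0
  <chi_6*chi_3, chi_5> = (1/16)[1*(2)*conj(2) + 1*(2)*conj(-2) + 2*(0)*conj(sqrt(2)) + 2*(-2)*conj(0) + 2*(0)*conj(-sqrt(2)) + 4*(0)*conj(0) + 4*(0)*conj(0)]
      = (1/16)[(4) + (-4) + (0) + (0) + (0) + (0) + (0)] = 0/16 = 0
  <chi_6*chi_3, chi_6> = (1/16)[1*(2)*conj(2) + 1*(2)*conj(2) + 2*(0)*conj(0) + 2*(-2)*conj(-2) + 2*(0)*conj(0) + 4*(0)*conj(0) + 4*(0)*conj(0)]
      = (1/16)[(4) + (4) + (0) + (8) + (0) + (0) + (0)] = 16/16 = 1
  <chi_6*chi_3, chi_7> = (1/16)[1*(2)*conj(2) + 1*(2)*conj(-2) + 2*(0)*conj(-sqrt(2)) + 2*(-2)*conj(0) + 2*(0)*conj(sqrt(2)) + 4*(0)*conj(0) + 4*(0)*conj(0)]
      = (1/16)[(4) + (-4) + (0) + (0) + (0) + (0) + (0)] = 0/16 = 0
Hence the multiplicities are chi_6: 1. Dimension check: dim(chi_6)*dim(chi_3) = 2*1 = 2 and sum (mult * dim) = 1*2 = 2.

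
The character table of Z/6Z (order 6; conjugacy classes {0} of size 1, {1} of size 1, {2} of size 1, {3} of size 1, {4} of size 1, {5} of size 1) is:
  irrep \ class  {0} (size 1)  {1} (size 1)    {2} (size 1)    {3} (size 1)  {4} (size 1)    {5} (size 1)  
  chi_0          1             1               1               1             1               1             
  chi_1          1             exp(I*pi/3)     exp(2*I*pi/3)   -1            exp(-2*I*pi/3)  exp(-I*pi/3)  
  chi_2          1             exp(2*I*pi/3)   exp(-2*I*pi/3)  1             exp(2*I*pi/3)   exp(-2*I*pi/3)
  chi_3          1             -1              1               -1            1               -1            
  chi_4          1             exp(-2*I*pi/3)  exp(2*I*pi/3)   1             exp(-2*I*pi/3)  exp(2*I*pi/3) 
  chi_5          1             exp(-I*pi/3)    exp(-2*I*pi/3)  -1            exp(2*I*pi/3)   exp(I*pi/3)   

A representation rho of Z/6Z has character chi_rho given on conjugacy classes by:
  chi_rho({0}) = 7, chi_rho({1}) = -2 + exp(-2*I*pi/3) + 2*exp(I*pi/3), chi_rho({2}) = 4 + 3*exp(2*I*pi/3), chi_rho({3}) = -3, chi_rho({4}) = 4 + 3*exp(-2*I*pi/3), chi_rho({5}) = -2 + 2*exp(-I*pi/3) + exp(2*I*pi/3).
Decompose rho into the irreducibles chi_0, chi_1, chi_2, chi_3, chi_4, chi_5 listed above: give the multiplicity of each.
Multiplicities: chi_0: 1, chi_1: 2, chi_2: 0, chi_3: 3, chi_4: 1, chi_5: 0.

Solution. Use <chi_rho, chi> = (1/|G|) sum_C |C| * chi_rho(C) * conj(chi(C)) with |G| = 6 for each irreducible chi in the table:
  <chi_rho, chi_0> = (1/6)[1*(7)*conj(1) + 1*(-2 + exp(-2*I*pi/3) + 2*exp(I*pi/3))*conj(1) + 1*(4 + 3*exp(2*I*pi/3))*conj(1) + 1*(-3)*conj(1) + 1*(4 + 3*exp(-2*I*pi/3))*conj(1) + 1*(-2 + 2*exp(-I*pi/3) + exp(2*I*pi/3))*conj(1)]
      = (1/6)[(7) + (-2 + exp(-2*I*pi/3) + 2*exp(I*pi/3)) + (4 + 3*exp(2*I*pi/3)) + (-3) + (4 + 3*exp(-2*I*pi/3)) + (-2 + 2*exp(-I*pi/3) + exp(2*I*pi/3))] = 6/6 = 1
  <chi_rho, chi_1> = (1/6)[1*(7)*conj(1) + 1*(-2 + exp(-2*I*pi/3) + 2*exp(I*pi/3))*conj(exp(I*pi/3)) + 1*(4 + 3*exp(2*I*pi/3))*conj(exp(2*I*pi/3)) + 1*(-3)*conj(-1) + 1*(4 + 3*exp(-2*I*pi/3))*conj(exp(-2*I*pi/3)) + 1*(-2 + 2*exp(-I*pi/3) + exp(2*I*pi/3))*conj(exp(-I*pi/3))]
      = (1/6)[(7) + (1 - 2*exp(-I*pi/3)) + (3 + 4*exp(-2*I*pi/3)) + (3) + (3 + 4*exp(2*I*pi/3)) + (1 - 2*exp(I*pi/3))] = 12/6 = 2
  <chi_rho, chi_2> = (1/6)[1*(7)*conj(1) + 1*(-2 + exp(-2*I*pi/3) + 2*exp(I*pi/3))*conj(exp(2*I*pi/3)) + 1*(4 + 3*exp(2*I*pi/3))*conj(exp(-2*I*pi/3)) + 1*(-3)*conj(1) + 1*(4 + 3*exp(-2*I*pi/3))*conj(exp(2*I*pi/3)) + 1*(-2 + 2*exp(-I*pi/3) + exp(2*I*pi/3))*conj(exp(-2*I*pi/3))]
      = (1/6)[(7) + (2*exp(-I*pi/3) + exp(2*I*pi/3) - 2*exp(-2*I*pi/3)) + (3*exp(-2*I*pi/3) + 4*exp(2*I*pi/3)) + (-3) + (4*exp(-2*I*pi/3) + 3*exp(2*I*pi/3)) + (-2*exp(2*I*pi/3) + exp(-2*I*pi/3) + 2*exp(I*pi/3))] = 0/6 = 0
  <chi_rho, chi_3> = (1/6)[1*(7)*conj(1) + 1*(-2 + exp(-2*I*pi/3) + 2*exp(I*pi/3))*conj(-1) + 1*(4 + 3*exp(2*I*pi/3))*conj(1) + 1*(-3)*conj(-1) + 1*(4 + 3*exp(-2*I*pi/3))*conj(1) + 1*(-2 + 2*exp(-I*pi/3) + exp(2*I*pi/3))*conj(-1)]
      = (1/6)[(7) + (2 - 2*exp(I*pi/3) - exp(-2*I*pi/3)) + (4 + 3*exp(2*I*pi/3)) + (3) + (4 + 3*exp(-2*I*pi/3)) + (2 - exp(2*I*pi/3) - 2*exp(-I*pi/3))] = 18/6 = 3
  <chi_rho, chi_4> = (1/6)[1*(7)*conj(1) + 1*(-2 + exp(-2*I*pi/3) + 2*exp(I*pi/3))*conj(exp(-2*I*pi/3)) + 1*(4 + 3*exp(2*I*pi/3))*conj(exp(2*I*pi/3)) + 1*(-3)*conj(1) + 1*(4 + 3*exp(-2*I*pi/3))*conj(exp(-2*I*pi/3)) + 1*(-2 + 2*exp(-I*pi/3) + exp(2*I*pi/3))*conj(exp(2*I*pi/3))]
      = (1/6)[(7) + (-1 - 2*exp(2*I*pi/3)) + (3 + 4*exp(-2*I*pi/3)) + (-3) + (3 + 4*exp(2*I*pi/3)) + (-1 - 2*exp(-2*I*pi/3))] = 6/6 = 1
  <chi_rho, chi_5> = (1/6)[1*(7)*conj(1) + 1*(-2 + exp(-2*I*pi/3) + 2*exp(I*pi/3))*conj(exp(-I*pi/3)) + 1*(4 + 3*exp(2*I*pi/3))*conj(exp(-2*I*pi/3)) + 1*(-3)*conj(-1) + 1*(4 + 3*exp(-2*I*pi/3))*conj(exp(2*I*pi/3)) + 1*(-2 + 2*exp(-I*pi/3) + exp(2*I*pi/3))*conj(exp(I*pi/3))]
      = (1/6)[(7) + (-2*exp(I*pi/3) + exp(-I*pi/3) + 2*exp(2*I*pi/3)) + (3*exp(-2*I*pi/3) + 4*exp(2*I*pi/3)) + (3) + (4*exp(-2*I*pi/3) + 3*exp(2*I*pi/3)) + (2*exp(-2*I*pi/3) + exp(I*pi/3) - 2*exp(-I*pi/3))] = 0/6 = 0
(Exp terms are combined using exp(i*s)*conj(exp(i*t)) = exp(i*(s-t)), and sums of them are collapsed using the identity that for every m > 1 the m distinct m-th roots of unity sum to 0, e.g. 1 + exp(2*I*pi/3) + exp(-2*I*pi/3) = 0.)
Dimension check: dim(rho) = sum (mult * dim) = 1*1 + 2*1 + 0*1 + 3*1 + 1*1 + 0*1 = 7 = chi_rho(e) = 7.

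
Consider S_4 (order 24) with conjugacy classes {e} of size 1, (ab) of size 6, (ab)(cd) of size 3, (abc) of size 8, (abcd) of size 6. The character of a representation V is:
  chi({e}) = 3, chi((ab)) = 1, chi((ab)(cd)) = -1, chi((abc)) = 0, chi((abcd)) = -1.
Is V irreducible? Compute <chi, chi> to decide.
Irreducible: <chi, chi> = 1.

Reasoning: <chi, chi> = (1/|G|) sum_C |C| * |chi(C)|^2 = (1/24)[1*|3|^2 + 6*|1|^2 + 3*|-1|^2 + 8*|0|^2 + 6*|-1|^2]
  = (1/24)[(9) + (6) + (3) + (0) + (6)] = 24/24 = 1.
A character is irreducible iff <chi, chi> = 1, so this representation is irreducible.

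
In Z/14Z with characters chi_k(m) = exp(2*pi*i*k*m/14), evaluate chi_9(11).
chi_9(11) = zeta_14^99 = exp(I*pi/7)

chi_9(11) = zeta_14^(9*11) = zeta_14^99. Since zeta_14^14 = 1, this equals zeta_14^1 = exp(2*pi*i*1/14) = exp(I*pi/7).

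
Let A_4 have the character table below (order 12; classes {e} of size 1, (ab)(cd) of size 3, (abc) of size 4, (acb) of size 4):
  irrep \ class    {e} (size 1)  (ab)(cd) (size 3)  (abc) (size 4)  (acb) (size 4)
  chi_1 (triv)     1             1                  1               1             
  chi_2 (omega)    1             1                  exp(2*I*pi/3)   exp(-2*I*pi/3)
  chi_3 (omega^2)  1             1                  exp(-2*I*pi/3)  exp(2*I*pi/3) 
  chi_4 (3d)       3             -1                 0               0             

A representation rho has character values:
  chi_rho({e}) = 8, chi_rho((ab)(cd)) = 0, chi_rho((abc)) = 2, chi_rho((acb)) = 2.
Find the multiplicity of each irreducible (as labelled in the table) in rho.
Multiplicities: chi_1: 2, chi_2: 0, chi_3: 0, chi_4: 2.

Why: Use <chi_rho, chi> = (1/|G|) sum_C |C| * chi_rho(C) * conj(chi(C)) with |G| = 12 for each irreducible chi in the table:
  <chi_rho, chi_1> = (1/12)[1*(8)*conj(1) + 3*(0)*conj(1) + 4*(2)*conj(1) + 4*(2)*conj(1)]
      = (1/12)[(8) + (0) + (8) + (8)] = 24/12 = 2
  <chi_rho, chi_2> = (1/12)[1*(8)*conj(1) + 3*(0)*conj(1) + 4*(2)*conj(exp(2*I*pi/3)) + 4*(2)*conj(exp(-2*I*pi/3))]
      = (1/12)[(8) + (0) + (8*exp(-2*I*pi/3)) + (8*exp(2*I*pi/3))] = 0/12 = 0
  <chi_rho, chi_3> = (1/12)[1*(8)*conj(1) + 3*(0)*conj(1) + 4*(2)*conj(exp(-2*I*pi/3)) + 4*(2)*conj(exp(2*I*pi/3))]
      = (1/12)[(8) + (0) + (8*exp(2*I*pi/3)) + (8*exp(-2*I*pi/3))] = 0/12 = 0
  <chi_rho, chi_4> = (1/12)[1*(8)*conj(3) + 3*(0)*conj(-1) + 4*(2)*conj(0) + 4*(2)*conj(0)]
      = (1/12)[(24) + (0) + (0) + (0)] = 24/12 = 2
(Exp terms are combined using exp(i*s)*conj(exp(i*t)) = exp(i*(s-t)), and sums of them are collapsed using the identity that for every m > 1 the m distinct m-th roots of unity sum to 0, e.g. 1 + exp(2*I*pi/3) + exp(-2*I*pi/3) = 0.)
Dimension check: dim(rho) = sum (mult * dim) = 2*1 + 0*1 + 0*1 + 2*3 = 8 = chi_rho(e) = 8.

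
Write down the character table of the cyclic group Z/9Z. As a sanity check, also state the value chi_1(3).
Character table of Z/9Z (irreps indexed chi_0,...,chi_8 with chi_k(m) = zeta_9^(k*m), zeta_9 = exp(2*pi*i/9)):
  irrep \ class  {0} (size 1)  {1} (size 1)    {2} (size 1)    {3} (size 1)    {4} (size 1)    {5} (size 1)    {6} (size 1)    {7} (size 1)    {8} (size 1)  
  chi_0          1             1               1               1               1               1               1               1               1             
  chi_1          1             exp(2*I*pi/9)   exp(4*I*pi/9)   exp(2*I*pi/3)   exp(8*I*pi/9)   exp(-8*I*pi/9)  exp(-2*I*pi/3)  exp(-4*I*pi/9)  exp(-2*I*pi/9)
  chi_2          1             exp(4*I*pi/9)   exp(8*I*pi/9)   exp(-2*I*pi/3)  exp(-2*I*pi/9)  exp(2*I*pi/9)   exp(2*I*pi/3)   exp(-8*I*pi/9)  exp(-4*I*pi/9)
  chi_3          1             exp(2*I*pi/3)   exp(-2*I*pi/3)  1               exp(2*I*pi/3)   exp(-2*I*pi/3)  1               exp(2*I*pi/3)   exp(-2*I*pi/3)
  chi_4          1             exp(8*I*pi/9)   exp(-2*I*pi/9)  exp(2*I*pi/3)   exp(-4*I*pi/9)  exp(4*I*pi/9)   exp(-2*I*pi/3)  exp(2*I*pi/9)   exp(-8*I*pi/9)
  chi_5          1             exp(-8*I*pi/9)  exp(2*I*pi/9)   exp(-2*I*pi/3)  exp(4*I*pi/9)   exp(-4*I*pi/9)  exp(2*I*pi/3)   exp(-2*I*pi/9)  exp(8*I*pi/9) 
  chi_6          1             exp(-2*I*pi/3)  exp(2*I*pi/3)   1               exp(-2*I*pi/3)  exp(2*I*pi/3)   1               exp(-2*I*pi/3)  exp(2*I*pi/3) 
  chi_7          1             exp(-4*I*pi/9)  exp(-8*I*pi/9)  exp(2*I*pi/3)   exp(2*I*pi/9)   exp(-2*I*pi/9)  exp(-2*I*pi/3)  exp(8*I*pi/9)   exp(4*I*pi/9) 
  chi_8          1             exp(-2*I*pi/9)  exp(-4*I*pi/9)  exp(-2*I*pi/3)  exp(-8*I*pi/9)  exp(8*I*pi/9)   exp(2*I*pi/3)   exp(4*I*pi/9)   exp(2*I*pi/9) 

Spot check: chi_1(3) = zeta_9^(1*3) = zeta_9^3 = exp(2*I*pi/3).

Reasoning: Z/9Z is abelian, so all 9 irreducible complex representations are 1-dimensional. They are given by chi_k(m) = zeta_9^(k*m) for k = 0,...,8. Row orthogonality: sum_m chi_k(m) conj(chi_l(m)) = 9 * [k = l].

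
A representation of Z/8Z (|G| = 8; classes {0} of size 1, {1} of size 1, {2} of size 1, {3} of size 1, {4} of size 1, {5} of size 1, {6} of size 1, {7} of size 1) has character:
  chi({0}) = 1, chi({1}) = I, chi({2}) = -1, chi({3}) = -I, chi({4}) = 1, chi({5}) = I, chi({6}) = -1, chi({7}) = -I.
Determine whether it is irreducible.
Irreducible: <chi, chi> = 1.

Working: <chi, chi> = (1/|G|) sum_C |C| * |chi(C)|^2 = (1/8)[1*|1|^2 + 1*|I|^2 + 1*|-1|^2 + 1*|-I|^2 + 1*|1|^2 + 1*|I|^2 + 1*|-1|^2 + 1*|-I|^2]
  = (1/8)[(1) + (1) + (1) + (1) + (1) + (1) + (1) + (1)] = 8/8 = 1.
(Exp terms are combined using exp(i*s)*conj(exp(i*t)) = exp(i*(s-t)), and sums of them are collapsed using the identity that for every m > 1 the m distinct m-th roots of unity sum to 0, e.g. 1 + exp(2*I*pi/3) + exp(-2*I*pi/3) = 0.)
A character is irreducible iff <chi, chi> = 1, so this representation is irreducible.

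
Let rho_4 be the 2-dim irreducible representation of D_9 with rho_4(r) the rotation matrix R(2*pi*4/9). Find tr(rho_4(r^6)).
chi_{rho_4}(r^6) = 2*cos(2*pi*4*6/9) = -1

Proof sketch: rho_4(r^6) is rotation by angle 2*pi*4*6/9, whose trace is 2*cos(2*pi*4*6/9) = -1.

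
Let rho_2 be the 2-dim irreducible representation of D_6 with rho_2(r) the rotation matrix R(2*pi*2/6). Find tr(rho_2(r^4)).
chi_{rho_2}(r^4) = 2*cos(2*pi*2*4/6) = -1

Derivation: rho_2(r^4) is rotation by angle 2*pi*2*4/6, whose trace is 2*cos(2*pi*2*4/6) = -1.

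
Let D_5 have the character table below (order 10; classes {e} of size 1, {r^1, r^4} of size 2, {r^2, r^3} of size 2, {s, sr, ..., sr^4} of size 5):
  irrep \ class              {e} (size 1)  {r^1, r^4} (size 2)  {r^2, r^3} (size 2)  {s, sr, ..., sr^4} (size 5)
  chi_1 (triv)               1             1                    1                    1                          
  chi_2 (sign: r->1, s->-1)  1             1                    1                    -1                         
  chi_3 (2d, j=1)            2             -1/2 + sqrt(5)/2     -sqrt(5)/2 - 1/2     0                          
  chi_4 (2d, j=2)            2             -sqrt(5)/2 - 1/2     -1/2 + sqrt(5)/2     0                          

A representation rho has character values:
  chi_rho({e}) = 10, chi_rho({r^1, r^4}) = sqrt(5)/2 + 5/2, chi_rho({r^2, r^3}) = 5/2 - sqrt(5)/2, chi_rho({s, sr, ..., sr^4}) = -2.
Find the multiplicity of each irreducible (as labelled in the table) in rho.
Multiplicities: chi_1: 1, chi_2: 3, chi_3: 2, chi_4: 1.

Solution. Use <chi_rho, chi> = (1/|G|) sum_C |C| * chi_rho(C) * conj(chi(C)) with |G| = 10 for each irreducible chi in the table:
  <chi_rho, chi_1> = (1/10)[1*(10)*conj(1) + 2*(sqrt(5)/2 + 5/2)*conj(1) + 2*(5/2 - sqrt(5)/2)*conj(1) + 5*(-2)*conj(1)]
      = (1/10)[(10) + (sqrt(5) + 5) + (5 - sqrt(5)) + (-10)] = 10/10 = 1
  <chi_rho, chi_2> = (1/10)[1*(10)*conj(1) + 2*(sqrt(5)/2 + 5/2)*conj(1) + 2*(5/2 - sqrt(5)/2)*conj(1) + 5*(-2)*conj(-1)]
      = (1/10)[(10) + (sqrt(5) + 5) + (5 - sqrt(5)) + (10)] = 30/10 = 3
  <chi_rho, chi_3> = (1/10)[1*(10)*conj(2) + 2*(sqrt(5)/2 + 5/2)*conj(-1/2 + sqrt(5)/2) + 2*(5/2 - sqrt(5)/2)*conj(-sqrt(5)/2 - 1/2) + 5*(-2)*conj(0)]
      = (1/10)[(20) + (2*sqrt(5)) + (-2*sqrt(5)) + (0)] = 20/10 = 2
  <chi_rho, chi_4> = (1/10)[1*(10)*conj(2) + 2*(sqrt(5)/2 + 5/2)*conj(-sqrt(5)/2 - 1/2) + 2*(5/2 - sqrt(5)/2)*conj(-1/2 + sqrt(5)/2) + 5*(-2)*conj(0)]
      = (1/10)[(20) + (-3*sqrt(5) - 5) + (-5 + 3*sqrt(5)) + (0)] = 10/10 = 1
Dimension check: dim(rho) = sum (mult * dim) = 1*1 + 3*1 + 2*2 + 1*2 = 10 = chi_rho(e) = 10.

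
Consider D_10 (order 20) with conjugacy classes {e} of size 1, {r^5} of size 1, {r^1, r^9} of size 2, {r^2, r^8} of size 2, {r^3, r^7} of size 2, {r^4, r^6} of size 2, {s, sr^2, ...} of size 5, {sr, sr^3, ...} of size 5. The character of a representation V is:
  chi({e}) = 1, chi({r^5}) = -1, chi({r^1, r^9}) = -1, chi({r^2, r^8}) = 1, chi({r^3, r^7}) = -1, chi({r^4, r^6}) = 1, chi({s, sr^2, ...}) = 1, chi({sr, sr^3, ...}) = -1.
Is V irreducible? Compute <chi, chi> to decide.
Irreducible: <chi, chi> = 1.

Why: <chi, chi> = (1/|G|) sum_C |C| * |chi(C)|^2 = (1/20)[1*|1|^2 + 1*|-1|^2 + 2*|-1|^2 + 2*|1|^2 + 2*|-1|^2 + 2*|1|^2 + 5*|1|^2 + 5*|-1|^2]
  = (1/20)[(1) + (1) + (2) + (2) + (2) + (2) + (5) + (5)] = 20/20 = 1.
A character is irreducible iff <chi, chi> = 1, so this representation is irreducible.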